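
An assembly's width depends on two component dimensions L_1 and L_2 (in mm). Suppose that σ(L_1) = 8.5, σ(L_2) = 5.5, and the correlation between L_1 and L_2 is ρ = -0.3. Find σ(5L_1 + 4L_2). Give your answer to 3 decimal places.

Var(L_1) = (8.5)² = 72.25;  Var(L_2) = (5.5)² = 30.25
Cov(L_1,L_2) = ρ·σ(L_1)·σ(L_2) = -0.3·8.5·5.5 = -14.025
Var(5L_1 + 4L_2) = (5)²·Var(L_1) + (4)²·Var(L_2) + 2·(5)·(4)·Cov(L_1,L_2)
= 25·72.25 + 16·30.25 + 40·-14.025 = 1729.25
σ(5L_1 + 4L_2) = √1729.25 ≈ 41.584

41.584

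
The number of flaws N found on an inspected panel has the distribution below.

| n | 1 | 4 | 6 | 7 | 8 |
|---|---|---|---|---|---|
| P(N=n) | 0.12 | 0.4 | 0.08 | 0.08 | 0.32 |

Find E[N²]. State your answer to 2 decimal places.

E[N²] = (1)²(0.12) + (4)²(0.4) + (6)²(0.08) + (7)²(0.08) + (8)²(0.32) = 33.8

33.80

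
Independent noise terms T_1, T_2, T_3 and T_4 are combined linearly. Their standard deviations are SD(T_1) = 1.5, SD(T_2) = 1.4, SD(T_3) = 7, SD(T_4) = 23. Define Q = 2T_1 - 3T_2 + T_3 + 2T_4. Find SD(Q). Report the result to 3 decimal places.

46.815

var(T_1) = 2.25, var(T_2) = 1.96, var(T_3) = 49, var(T_4) = 529
By independence, var(Q) = (2)²var(T_1) + (-3)²var(T_2) + (1)²var(T_3) + (2)²var(T_4)
= (2)²·2.25 + (-3)²·1.96 + (1)²·49 + (2)²·529 = 2191.64
SD(Q) = √2191.64 ≈ 46.815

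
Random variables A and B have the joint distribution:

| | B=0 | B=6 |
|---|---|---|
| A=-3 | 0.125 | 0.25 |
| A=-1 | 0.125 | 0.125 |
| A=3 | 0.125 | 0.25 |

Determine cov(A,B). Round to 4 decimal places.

0.1875

E[A] = -0.25,  E[B] = 3.75
E[AB] = -0.75
cov(A,B) = E[AB] − E[A]E[B] = -0.75 − (-0.25)(3.75) = 0.1875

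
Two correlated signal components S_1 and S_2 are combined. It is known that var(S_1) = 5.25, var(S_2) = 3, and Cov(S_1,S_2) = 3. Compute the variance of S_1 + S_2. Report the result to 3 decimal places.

14.250

var(S_1 + S_2) = (1)²·var(S_1) + (1)²·var(S_2) + 2·(1)·(1)·Cov(S_1,S_2)
= 1·5.25 + 1·3 + 2·3 = 14.25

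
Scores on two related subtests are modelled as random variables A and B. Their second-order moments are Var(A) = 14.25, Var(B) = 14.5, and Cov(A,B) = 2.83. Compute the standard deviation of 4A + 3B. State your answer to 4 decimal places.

Var(4A + 3B) = (4)²·Var(A) + (3)²·Var(B) + 2·(4)·(3)·Cov(A,B)
= 16·14.25 + 9·14.5 + 24·2.83 = 426.42
σ(4A + 3B) = √426.42 ≈ 20.6499

20.6499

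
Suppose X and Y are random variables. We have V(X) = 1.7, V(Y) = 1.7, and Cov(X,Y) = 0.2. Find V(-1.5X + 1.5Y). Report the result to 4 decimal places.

6.7500

V(-1.5X + 1.5Y) = (-1.5)²·V(X) + (1.5)²·V(Y) + 2·(-1.5)·(1.5)·Cov(X,Y)
= 2.25·1.7 + 2.25·1.7 + -4.5·0.2 = 6.75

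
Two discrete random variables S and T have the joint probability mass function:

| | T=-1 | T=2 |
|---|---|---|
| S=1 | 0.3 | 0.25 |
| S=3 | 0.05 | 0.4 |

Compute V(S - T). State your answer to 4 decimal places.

E[S] = 1.9,  E[T] = 0.95,  E[ST] = 2.45
V(S) = 4.6 − (1.9)² = 0.99;  V(T) = 2.95 − (0.95)² = 2.0475
cov(S,T) = 2.45 − (1.9)(0.95) = 0.645
V(S - T) = (1)²·0.99 + (-1)²·2.0475 + 2·(1)·(-1)·0.645 = 1.7475

1.7475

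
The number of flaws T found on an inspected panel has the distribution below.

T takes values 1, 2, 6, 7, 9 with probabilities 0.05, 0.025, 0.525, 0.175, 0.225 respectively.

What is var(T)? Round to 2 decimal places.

E[T] = (1)(0.05) + (2)(0.025) + (6)(0.525) + (7)(0.175) + (9)(0.225) = 6.5
E[T²] = (1)²(0.05) + (2)²(0.025) + (6)²(0.525) + (7)²(0.175) + (9)²(0.225) = 45.85
var(T) = E[T²] − (E[T])² = 45.85 − (6.5)² = 3.6

3.60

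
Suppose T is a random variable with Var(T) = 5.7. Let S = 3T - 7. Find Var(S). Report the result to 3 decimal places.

51.300

Var(3T - 7) = (3)²·Var(T) = 9·5.7 = 51.3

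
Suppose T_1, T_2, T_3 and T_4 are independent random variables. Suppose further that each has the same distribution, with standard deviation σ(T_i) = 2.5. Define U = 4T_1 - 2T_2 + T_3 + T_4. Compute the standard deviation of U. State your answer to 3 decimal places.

11.726

V(T_i) = (2.5)² = 6.25
By independence, V(U) = (4)²V(T_1) + (-2)²V(T_2) + (1)²V(T_3) + (1)²V(T_4)
= (4)²·6.25 + (-2)²·6.25 + (1)²·6.25 + (1)²·6.25 = 137.5
σ(U) = √137.5 ≈ 11.726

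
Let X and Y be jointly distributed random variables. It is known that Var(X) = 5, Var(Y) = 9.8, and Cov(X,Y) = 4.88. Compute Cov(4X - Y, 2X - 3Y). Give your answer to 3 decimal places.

Cov(4X - Y, 2X - 3Y) = (4)(2)Var(X) + (-1)(-3)Var(Y) + [(4)(-3) + (-1)(2)]Cov(X,Y)
= 8·5 + 3·9.8 + -14·4.88 = 1.08

1.080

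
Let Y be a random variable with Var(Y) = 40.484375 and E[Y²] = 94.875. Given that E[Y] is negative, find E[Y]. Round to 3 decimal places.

-7.375

(E[Y])² = E[Y²] − Var(Y) = 94.875 − 40.484375 = 54.390625
E[Y] = −√54.390625 = -7.375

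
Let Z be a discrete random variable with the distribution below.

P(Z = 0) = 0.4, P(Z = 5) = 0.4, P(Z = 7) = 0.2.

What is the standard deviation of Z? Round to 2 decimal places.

2.87

E[Z] = (0)(0.4) + (5)(0.4) + (7)(0.2) = 3.4
E[Z²] = (0)²(0.4) + (5)²(0.4) + (7)²(0.2) = 19.8
var(Z) = E[Z²] − (E[Z])² = 19.8 − (3.4)² = 8.24
σ(Z) = √8.24 ≈ 2.87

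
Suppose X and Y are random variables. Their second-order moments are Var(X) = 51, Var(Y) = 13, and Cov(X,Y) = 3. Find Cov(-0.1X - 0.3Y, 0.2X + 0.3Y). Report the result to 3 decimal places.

Cov(-0.1X - 0.3Y, 0.2X + 0.3Y) = (-0.1)(0.2)Var(X) + (-0.3)(0.3)Var(Y) + [(-0.1)(0.3) + (-0.3)(0.2)]Cov(X,Y)
= -0.02·51 + -0.09·13 + -0.09·3 = -2.46

-2.460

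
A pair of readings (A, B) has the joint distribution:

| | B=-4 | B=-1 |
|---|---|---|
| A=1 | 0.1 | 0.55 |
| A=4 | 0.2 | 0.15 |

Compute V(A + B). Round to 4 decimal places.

E[A] = 2.05,  E[B] = -1.9,  E[AB] = -4.75
V(A) = 6.25 − (2.05)² = 2.0475;  V(B) = 5.5 − (-1.9)² = 1.89
Cov(A,B) = -4.75 − (2.05)(-1.9) = -0.855
V(A + B) = (1)²·2.0475 + (1)²·1.89 + 2·(1)·(1)·-0.855 = 2.2275

2.2275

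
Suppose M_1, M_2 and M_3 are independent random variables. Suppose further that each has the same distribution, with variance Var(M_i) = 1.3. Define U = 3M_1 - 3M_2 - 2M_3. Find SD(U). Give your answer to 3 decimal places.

5.348

By independence, Var(U) = (3)²Var(M_1) + (-3)²Var(M_2) + (-2)²Var(M_3)
= (3)²·1.3 + (-3)²·1.3 + (-2)²·1.3 = 28.6
SD(U) = √28.6 ≈ 5.348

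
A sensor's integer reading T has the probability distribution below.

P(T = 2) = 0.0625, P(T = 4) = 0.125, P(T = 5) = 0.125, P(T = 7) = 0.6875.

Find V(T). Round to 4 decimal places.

2.3086

E[T] = (2)(0.0625) + (4)(0.125) + (5)(0.125) + (7)(0.6875) = 6.0625
E[T²] = (2)²(0.0625) + (4)²(0.125) + (5)²(0.125) + (7)²(0.6875) = 39.0625
V(T) = E[T²] − (E[T])² = 39.0625 − (6.0625)² = 2.30859375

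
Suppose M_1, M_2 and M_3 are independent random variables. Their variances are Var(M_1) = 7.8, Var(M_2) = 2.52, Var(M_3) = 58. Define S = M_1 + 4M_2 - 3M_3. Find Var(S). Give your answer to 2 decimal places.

By independence, Var(S) = (1)²Var(M_1) + (4)²Var(M_2) + (-3)²Var(M_3)
= (1)²·7.8 + (4)²·2.52 + (-3)²·58 = 570.12

570.12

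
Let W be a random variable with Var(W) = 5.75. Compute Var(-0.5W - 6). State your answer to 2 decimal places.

1.44

Var(-0.5W - 6) = (-0.5)²·Var(W) = 0.25·5.75 = 1.4375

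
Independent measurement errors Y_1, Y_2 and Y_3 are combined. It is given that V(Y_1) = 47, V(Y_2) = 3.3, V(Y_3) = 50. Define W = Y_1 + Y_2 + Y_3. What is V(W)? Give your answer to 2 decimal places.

100.30

By independence, V(W) = (1)²V(Y_1) + (1)²V(Y_2) + (1)²V(Y_3)
= (1)²·47 + (1)²·3.3 + (1)²·50 = 100.3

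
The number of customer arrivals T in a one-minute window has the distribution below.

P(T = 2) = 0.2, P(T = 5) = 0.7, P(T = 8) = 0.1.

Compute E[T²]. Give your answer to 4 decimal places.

E[T²] = (2)²(0.2) + (5)²(0.7) + (8)²(0.1) = 24.7

24.7000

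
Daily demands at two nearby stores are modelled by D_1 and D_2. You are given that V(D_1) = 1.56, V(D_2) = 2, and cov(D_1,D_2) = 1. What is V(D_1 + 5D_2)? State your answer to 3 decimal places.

V(D_1 + 5D_2) = (1)²·V(D_1) + (5)²·V(D_2) + 2·(1)·(5)·cov(D_1,D_2)
= 1·1.56 + 25·2 + 10·1 = 61.56

61.560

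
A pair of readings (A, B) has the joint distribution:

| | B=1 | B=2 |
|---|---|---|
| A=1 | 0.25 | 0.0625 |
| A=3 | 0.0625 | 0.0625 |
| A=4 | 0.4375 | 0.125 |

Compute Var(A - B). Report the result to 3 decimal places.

1.965

E[A] = 2.9375,  E[B] = 1.25,  E[AB] = 3.6875
Var(A) = 10.4375 − (2.9375)² = 1.80859375;  Var(B) = 1.75 − (1.25)² = 0.1875
Cov(A,B) = 3.6875 − (2.9375)(1.25) = 0.015625
Var(A - B) = (1)²·1.80859375 + (-1)²·0.1875 + 2·(1)·(-1)·0.015625 = 1.96484375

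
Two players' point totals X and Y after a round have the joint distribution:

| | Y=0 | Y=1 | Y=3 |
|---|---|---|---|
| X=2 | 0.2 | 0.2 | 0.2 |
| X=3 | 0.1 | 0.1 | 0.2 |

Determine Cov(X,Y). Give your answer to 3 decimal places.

0.100

E[X] = 2.4,  E[Y] = 1.5
E[XY] = 3.7
Cov(X,Y) = E[XY] − E[X]E[Y] = 3.7 − (2.4)(1.5) = 0.1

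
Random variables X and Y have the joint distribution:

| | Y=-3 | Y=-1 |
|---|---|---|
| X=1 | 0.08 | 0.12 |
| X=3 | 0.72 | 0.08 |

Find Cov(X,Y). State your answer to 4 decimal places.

-0.3200

E[X] = 2.6,  E[Y] = -2.6
E[XY] = -7.08
Cov(X,Y) = E[XY] − E[X]E[Y] = -7.08 − (2.6)(-2.6) = -0.32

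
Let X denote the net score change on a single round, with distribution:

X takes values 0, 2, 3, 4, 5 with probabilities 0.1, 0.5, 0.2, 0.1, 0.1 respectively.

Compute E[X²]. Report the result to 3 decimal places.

7.900

E[X²] = (0)²(0.1) + (2)²(0.5) + (3)²(0.2) + (4)²(0.1) + (5)²(0.1) = 7.9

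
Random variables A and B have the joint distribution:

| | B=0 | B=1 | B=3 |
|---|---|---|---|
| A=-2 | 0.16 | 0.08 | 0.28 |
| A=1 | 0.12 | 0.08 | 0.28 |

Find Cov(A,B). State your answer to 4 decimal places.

0.1104

E[A] = -0.56,  E[B] = 1.84
E[AB] = -0.92
Cov(A,B) = E[AB] − E[A]E[B] = -0.92 − (-0.56)(1.84) = 0.1104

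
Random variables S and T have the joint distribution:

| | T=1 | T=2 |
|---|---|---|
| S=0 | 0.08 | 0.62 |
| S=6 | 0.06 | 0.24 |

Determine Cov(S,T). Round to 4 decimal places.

-0.1080

E[S] = 1.8,  E[T] = 1.86
E[ST] = 3.24
Cov(S,T) = E[ST] − E[S]E[T] = 3.24 − (1.8)(1.86) = -0.108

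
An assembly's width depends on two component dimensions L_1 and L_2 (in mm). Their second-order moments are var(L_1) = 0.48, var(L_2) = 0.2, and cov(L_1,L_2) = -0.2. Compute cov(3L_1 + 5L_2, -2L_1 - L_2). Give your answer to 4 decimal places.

cov(3L_1 + 5L_2, -2L_1 - L_2) = (3)(-2)var(L_1) + (5)(-1)var(L_2) + [(3)(-1) + (5)(-2)]cov(L_1,L_2)
= -6·0.48 + -5·0.2 + -13·-0.2 = -1.28

-1.2800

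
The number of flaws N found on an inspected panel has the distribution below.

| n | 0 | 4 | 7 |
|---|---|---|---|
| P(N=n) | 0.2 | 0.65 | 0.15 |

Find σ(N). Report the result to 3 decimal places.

E[N] = (0)(0.2) + (4)(0.65) + (7)(0.15) = 3.65
E[N²] = (0)²(0.2) + (4)²(0.65) + (7)²(0.15) = 17.75
Var(N) = E[N²] − (E[N])² = 17.75 − (3.65)² = 4.4275
σ(N) = √4.4275 ≈ 2.104

2.104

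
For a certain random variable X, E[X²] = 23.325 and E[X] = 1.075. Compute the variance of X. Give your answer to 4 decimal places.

22.1694

V(X) = 23.325 − (1.075)² = 22.169375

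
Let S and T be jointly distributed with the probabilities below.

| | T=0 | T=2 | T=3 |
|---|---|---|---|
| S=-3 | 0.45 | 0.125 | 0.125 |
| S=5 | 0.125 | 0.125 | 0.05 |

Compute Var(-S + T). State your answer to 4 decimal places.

E[S] = -0.6,  E[T] = 1.025,  E[ST] = 0.125
Var(S) = 13.8 − (-0.6)² = 13.44;  Var(T) = 2.575 − (1.025)² = 1.524375
cov(S,T) = 0.125 − (-0.6)(1.025) = 0.74
Var(-S + T) = (-1)²·13.44 + (1)²·1.524375 + 2·(-1)·(1)·0.74 = 13.484375

13.4844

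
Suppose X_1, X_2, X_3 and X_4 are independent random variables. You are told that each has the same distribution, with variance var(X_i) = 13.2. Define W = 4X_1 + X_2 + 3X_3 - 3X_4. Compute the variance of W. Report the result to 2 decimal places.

By independence, var(W) = (4)²var(X_1) + (1)²var(X_2) + (3)²var(X_3) + (-3)²var(X_4)
= (4)²·13.2 + (1)²·13.2 + (3)²·13.2 + (-3)²·13.2 = 462

462.00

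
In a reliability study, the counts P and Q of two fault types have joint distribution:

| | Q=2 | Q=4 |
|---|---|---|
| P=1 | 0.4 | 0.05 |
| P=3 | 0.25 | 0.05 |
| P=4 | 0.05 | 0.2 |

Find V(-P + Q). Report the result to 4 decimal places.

E[P] = 2.35,  E[Q] = 2.6,  E[PQ] = 6.7
V(P) = 7.15 − (2.35)² = 1.6275;  V(Q) = 7.6 − (2.6)² = 0.84
cov(P,Q) = 6.7 − (2.35)(2.6) = 0.59
V(-P + Q) = (-1)²·1.6275 + (1)²·0.84 + 2·(-1)·(1)·0.59 = 1.2875

1.2875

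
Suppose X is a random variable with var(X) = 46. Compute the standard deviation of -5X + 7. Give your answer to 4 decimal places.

33.9116

var(-5X + 7) = (-5)²·46 = 1150
sd(-5X + 7) = √1150 ≈ 33.9116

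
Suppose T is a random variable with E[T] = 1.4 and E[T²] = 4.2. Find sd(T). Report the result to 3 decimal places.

V(T) = 4.2 − (1.4)² = 2.24
sd(T) = √2.24 ≈ 1.497

1.497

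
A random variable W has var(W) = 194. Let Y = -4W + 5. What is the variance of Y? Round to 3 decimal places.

3104.000

var(-4W + 5) = (-4)²·var(W) = 16·194 = 3104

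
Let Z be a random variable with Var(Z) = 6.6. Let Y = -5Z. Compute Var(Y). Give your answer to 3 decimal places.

165.000

Var(-5Z) = (-5)²·Var(Z) = 25·6.6 = 165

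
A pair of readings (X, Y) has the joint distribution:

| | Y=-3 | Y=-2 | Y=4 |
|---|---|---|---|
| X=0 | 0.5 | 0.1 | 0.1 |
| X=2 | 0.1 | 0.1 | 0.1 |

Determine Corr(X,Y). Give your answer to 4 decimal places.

E[X] = 0.6,  E[Y] = -1.4
E[XY] = -0.2
Cov(X,Y) = E[XY] − E[X]E[Y] = -0.2 − (0.6)(-1.4) = 0.64
Var(X) = 0.84,  Var(Y) = 7.44
ρ = 0.64 / √(0.84·7.44) ≈ 0.2560

0.2560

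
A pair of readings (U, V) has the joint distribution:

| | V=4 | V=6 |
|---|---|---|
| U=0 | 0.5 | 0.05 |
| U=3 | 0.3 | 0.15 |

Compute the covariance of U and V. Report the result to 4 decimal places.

E[U] = 1.35,  E[V] = 4.4
E[UV] = 6.3
cov(U,V) = E[UV] − E[U]E[V] = 6.3 − (1.35)(4.4) = 0.36

0.3600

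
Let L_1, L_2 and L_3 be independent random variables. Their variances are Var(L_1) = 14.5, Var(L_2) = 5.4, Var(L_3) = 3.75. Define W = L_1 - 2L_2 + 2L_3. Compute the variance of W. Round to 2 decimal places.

51.10

By independence, Var(W) = (1)²Var(L_1) + (-2)²Var(L_2) + (2)²Var(L_3)
= (1)²·14.5 + (-2)²·5.4 + (2)²·3.75 = 51.1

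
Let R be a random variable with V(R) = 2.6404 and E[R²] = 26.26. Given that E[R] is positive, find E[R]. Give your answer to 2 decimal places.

4.86

(E[R])² = E[R²] − V(R) = 26.26 − 2.6404 = 23.6196
E[R] = √23.6196 = 4.86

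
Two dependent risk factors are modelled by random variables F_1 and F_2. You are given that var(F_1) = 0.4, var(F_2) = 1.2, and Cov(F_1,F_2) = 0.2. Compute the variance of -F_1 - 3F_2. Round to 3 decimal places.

12.400

var(-F_1 - 3F_2) = (-1)²·var(F_1) + (-3)²·var(F_2) + 2·(-1)·(-3)·Cov(F_1,F_2)
= 1·0.4 + 9·1.2 + 6·0.2 = 12.4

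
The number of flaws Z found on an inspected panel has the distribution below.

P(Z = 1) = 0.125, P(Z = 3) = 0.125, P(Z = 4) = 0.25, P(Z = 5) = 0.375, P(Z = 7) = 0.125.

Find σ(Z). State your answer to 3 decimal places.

1.639

E[Z] = (1)(0.125) + (3)(0.125) + (4)(0.25) + (5)(0.375) + (7)(0.125) = 4.25
E[Z²] = (1)²(0.125) + (3)²(0.125) + (4)²(0.25) + (5)²(0.375) + (7)²(0.125) = 20.75
var(Z) = E[Z²] − (E[Z])² = 20.75 − (4.25)² = 2.6875
σ(Z) = √2.6875 ≈ 1.639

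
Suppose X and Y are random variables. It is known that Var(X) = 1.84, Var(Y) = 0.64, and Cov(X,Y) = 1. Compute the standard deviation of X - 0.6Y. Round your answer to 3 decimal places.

Var(X - 0.6Y) = (1)²·Var(X) + (-0.6)²·Var(Y) + 2·(1)·(-0.6)·Cov(X,Y)
= 1·1.84 + 0.36·0.64 + -1.2·1 = 0.8704
sd(X - 0.6Y) = √0.8704 ≈ 0.933

0.933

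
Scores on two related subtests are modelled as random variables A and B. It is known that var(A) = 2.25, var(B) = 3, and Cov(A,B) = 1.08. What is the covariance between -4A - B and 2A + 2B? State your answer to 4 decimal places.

Cov(-4A - B, 2A + 2B) = (-4)(2)var(A) + (-1)(2)var(B) + [(-4)(2) + (-1)(2)]Cov(A,B)
= -8·2.25 + -2·3 + -10·1.08 = -34.8

-34.8000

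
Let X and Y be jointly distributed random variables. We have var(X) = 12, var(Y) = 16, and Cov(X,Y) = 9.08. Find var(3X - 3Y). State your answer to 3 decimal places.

var(3X - 3Y) = (3)²·var(X) + (-3)²·var(Y) + 2·(3)·(-3)·Cov(X,Y)
= 9·12 + 9·16 + -18·9.08 = 88.56

88.560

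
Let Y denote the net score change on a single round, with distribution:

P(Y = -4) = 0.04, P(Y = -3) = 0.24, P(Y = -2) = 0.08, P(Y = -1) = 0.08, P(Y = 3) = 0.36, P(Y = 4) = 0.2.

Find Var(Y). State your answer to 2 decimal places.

E[Y] = (-4)(0.04) + (-3)(0.24) + (-2)(0.08) + (-1)(0.08) + (3)(0.36) + (4)(0.2) = 0.76
E[Y²] = (-4)²(0.04) + (-3)²(0.24) + (-2)²(0.08) + (-1)²(0.08) + (3)²(0.36) + (4)²(0.2) = 9.64
Var(Y) = E[Y²] − (E[Y])² = 9.64 − (0.76)² = 9.0624

9.06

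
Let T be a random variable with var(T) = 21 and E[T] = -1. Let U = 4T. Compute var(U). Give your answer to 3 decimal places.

var(4T) = (4)²·var(T) = 16·21 = 336

336.000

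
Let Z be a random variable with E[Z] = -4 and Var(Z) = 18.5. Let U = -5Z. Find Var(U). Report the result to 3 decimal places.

462.500

Var(-5Z) = (-5)²·Var(Z) = 25·18.5 = 462.5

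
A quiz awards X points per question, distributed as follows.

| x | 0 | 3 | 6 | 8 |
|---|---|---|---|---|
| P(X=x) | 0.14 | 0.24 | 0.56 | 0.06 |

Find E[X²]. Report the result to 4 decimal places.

26.1600

E[X²] = (0)²(0.14) + (3)²(0.24) + (6)²(0.56) + (8)²(0.06) = 26.16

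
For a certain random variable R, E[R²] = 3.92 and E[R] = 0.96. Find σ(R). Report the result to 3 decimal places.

V(R) = 3.92 − (0.96)² = 2.9984
σ(R) = √2.9984 ≈ 1.732

1.732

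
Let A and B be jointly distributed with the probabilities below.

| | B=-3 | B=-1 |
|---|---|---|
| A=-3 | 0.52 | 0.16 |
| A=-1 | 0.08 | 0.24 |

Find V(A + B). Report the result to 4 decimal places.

2.7264

E[A] = -2.36,  E[B] = -2.2,  E[AB] = 5.64
V(A) = 6.44 − (-2.36)² = 0.8704;  V(B) = 5.8 − (-2.2)² = 0.96
Cov(A,B) = 5.64 − (-2.36)(-2.2) = 0.448
V(A + B) = (1)²·0.8704 + (1)²·0.96 + 2·(1)·(1)·0.448 = 2.7264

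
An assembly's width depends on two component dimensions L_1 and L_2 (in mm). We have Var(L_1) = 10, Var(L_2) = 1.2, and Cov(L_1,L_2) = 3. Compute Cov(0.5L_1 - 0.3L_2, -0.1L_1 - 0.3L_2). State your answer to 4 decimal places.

Cov(0.5L_1 - 0.3L_2, -0.1L_1 - 0.3L_2) = (0.5)(-0.1)Var(L_1) + (-0.3)(-0.3)Var(L_2) + [(0.5)(-0.3) + (-0.3)(-0.1)]Cov(L_1,L_2)
= -0.05·10 + 0.09·1.2 + -0.12·3 = -0.752

-0.7520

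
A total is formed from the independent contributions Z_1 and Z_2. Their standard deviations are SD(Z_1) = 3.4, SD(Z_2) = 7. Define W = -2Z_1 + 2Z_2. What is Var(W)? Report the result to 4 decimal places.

242.2400

Var(Z_1) = 11.56, Var(Z_2) = 49
By independence, Var(W) = (-2)²Var(Z_1) + (2)²Var(Z_2)
= (-2)²·11.56 + (2)²·49 = 242.24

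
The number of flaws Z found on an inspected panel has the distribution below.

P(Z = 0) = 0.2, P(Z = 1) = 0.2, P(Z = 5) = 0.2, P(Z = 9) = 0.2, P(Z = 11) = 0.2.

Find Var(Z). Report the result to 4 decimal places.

18.5600

E[Z] = (0)(0.2) + (1)(0.2) + (5)(0.2) + (9)(0.2) + (11)(0.2) = 5.2
E[Z²] = (0)²(0.2) + (1)²(0.2) + (5)²(0.2) + (9)²(0.2) + (11)²(0.2) = 45.6
Var(Z) = E[Z²] − (E[Z])² = 45.6 − (5.2)² = 18.56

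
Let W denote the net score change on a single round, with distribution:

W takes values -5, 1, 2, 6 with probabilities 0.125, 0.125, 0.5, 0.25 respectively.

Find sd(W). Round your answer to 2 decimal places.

3.20

E[W] = (-5)(0.125) + (1)(0.125) + (2)(0.5) + (6)(0.25) = 2
E[W²] = (-5)²(0.125) + (1)²(0.125) + (2)²(0.5) + (6)²(0.25) = 14.25
var(W) = E[W²] − (E[W])² = 14.25 − (2)² = 10.25
sd(W) = √10.25 ≈ 3.20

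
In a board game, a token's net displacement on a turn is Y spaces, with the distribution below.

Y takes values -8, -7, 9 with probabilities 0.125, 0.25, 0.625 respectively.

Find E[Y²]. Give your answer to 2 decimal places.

70.88

E[Y²] = (-8)²(0.125) + (-7)²(0.25) + (9)²(0.625) = 70.875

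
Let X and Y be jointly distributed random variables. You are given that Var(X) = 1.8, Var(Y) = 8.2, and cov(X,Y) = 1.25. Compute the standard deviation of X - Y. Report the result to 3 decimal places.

2.739

Var(X - Y) = (1)²·Var(X) + (-1)²·Var(Y) + 2·(1)·(-1)·cov(X,Y)
= 1·1.8 + 1·8.2 + -2·1.25 = 7.5
SD(X - Y) = √7.5 ≈ 2.739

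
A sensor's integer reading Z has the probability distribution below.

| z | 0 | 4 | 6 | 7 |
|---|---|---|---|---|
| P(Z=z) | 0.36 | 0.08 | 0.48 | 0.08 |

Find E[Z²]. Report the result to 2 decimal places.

E[Z²] = (0)²(0.36) + (4)²(0.08) + (6)²(0.48) + (7)²(0.08) = 22.48

22.48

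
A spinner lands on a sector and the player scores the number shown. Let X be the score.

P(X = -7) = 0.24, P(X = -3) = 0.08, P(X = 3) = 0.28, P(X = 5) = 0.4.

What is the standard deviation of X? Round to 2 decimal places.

4.91

E[X] = (-7)(0.24) + (-3)(0.08) + (3)(0.28) + (5)(0.4) = 0.92
E[X²] = (-7)²(0.24) + (-3)²(0.08) + (3)²(0.28) + (5)²(0.4) = 25
Var(X) = E[X²] − (E[X])² = 25 − (0.92)² = 24.1536
SD(X) = √24.1536 ≈ 4.91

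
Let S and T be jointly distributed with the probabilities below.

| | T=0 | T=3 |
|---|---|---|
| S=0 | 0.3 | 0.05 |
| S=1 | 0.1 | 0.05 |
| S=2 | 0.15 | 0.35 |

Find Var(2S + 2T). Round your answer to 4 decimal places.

E[S] = 1.15,  E[T] = 1.35,  E[ST] = 2.25
Var(S) = 2.15 − (1.15)² = 0.8275;  Var(T) = 4.05 − (1.35)² = 2.2275
cov(S,T) = 2.25 − (1.15)(1.35) = 0.6975
Var(2S + 2T) = (2)²·0.8275 + (2)²·2.2275 + 2·(2)·(2)·0.6975 = 17.8

17.8000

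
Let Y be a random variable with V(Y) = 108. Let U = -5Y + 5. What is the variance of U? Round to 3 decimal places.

V(-5Y + 5) = (-5)²·V(Y) = 25·108 = 2700

2700.000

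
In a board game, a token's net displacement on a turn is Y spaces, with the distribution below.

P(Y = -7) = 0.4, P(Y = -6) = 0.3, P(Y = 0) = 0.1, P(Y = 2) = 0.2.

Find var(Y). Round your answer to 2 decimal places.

13.56

E[Y] = (-7)(0.4) + (-6)(0.3) + (0)(0.1) + (2)(0.2) = -4.2
E[Y²] = (-7)²(0.4) + (-6)²(0.3) + (0)²(0.1) + (2)²(0.2) = 31.2
var(Y) = E[Y²] − (E[Y])² = 31.2 − (-4.2)² = 13.56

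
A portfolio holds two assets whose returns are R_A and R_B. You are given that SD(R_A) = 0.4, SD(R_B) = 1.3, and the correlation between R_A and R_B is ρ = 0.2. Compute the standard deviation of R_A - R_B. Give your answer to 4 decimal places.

1.2814

V(R_A) = (0.4)² = 0.16;  V(R_B) = (1.3)² = 1.69
Cov(R_A,R_B) = ρ·SD(R_A)·SD(R_B) = 0.2·0.4·1.3 = 0.104
V(R_A - R_B) = (1)²·V(R_A) + (-1)²·V(R_B) + 2·(1)·(-1)·Cov(R_A,R_B)
= 1·0.16 + 1·1.69 + -2·0.104 = 1.642
SD(R_A - R_B) = √1.642 ≈ 1.2814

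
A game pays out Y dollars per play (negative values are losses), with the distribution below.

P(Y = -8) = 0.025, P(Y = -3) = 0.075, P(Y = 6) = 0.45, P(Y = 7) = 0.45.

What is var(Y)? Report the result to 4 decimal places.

11.0944

E[Y] = (-8)(0.025) + (-3)(0.075) + (6)(0.45) + (7)(0.45) = 5.425
E[Y²] = (-8)²(0.025) + (-3)²(0.075) + (6)²(0.45) + (7)²(0.45) = 40.525
var(Y) = E[Y²] − (E[Y])² = 40.525 − (5.425)² = 11.094375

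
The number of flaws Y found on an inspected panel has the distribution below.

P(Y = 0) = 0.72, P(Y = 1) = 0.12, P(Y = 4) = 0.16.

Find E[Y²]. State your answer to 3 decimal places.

E[Y²] = (0)²(0.72) + (1)²(0.12) + (4)²(0.16) = 2.68

2.680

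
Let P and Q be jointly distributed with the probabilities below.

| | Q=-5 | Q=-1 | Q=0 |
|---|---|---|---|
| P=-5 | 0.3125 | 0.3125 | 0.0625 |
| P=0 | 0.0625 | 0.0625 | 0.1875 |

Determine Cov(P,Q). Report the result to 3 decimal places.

1.641

E[P] = -3.4375,  E[Q] = -2.25
E[PQ] = 9.375
Cov(P,Q) = E[PQ] − E[P]E[Q] = 9.375 − (-3.4375)(-2.25) = 1.640625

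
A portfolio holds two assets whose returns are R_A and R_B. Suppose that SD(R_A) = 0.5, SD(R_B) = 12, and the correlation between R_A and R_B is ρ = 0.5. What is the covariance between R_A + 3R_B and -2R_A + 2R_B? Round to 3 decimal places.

V(R_A) = (0.5)² = 0.25;  V(R_B) = (12)² = 144
cov(R_A,R_B) = ρ·SD(R_A)·SD(R_B) = 0.5·0.5·12 = 3
cov(R_A + 3R_B, -2R_A + 2R_B) = (1)(-2)V(R_A) + (3)(2)V(R_B) + [(1)(2) + (3)(-2)]cov(R_A,R_B)
= -2·0.25 + 6·144 + -4·3 = 851.5

851.500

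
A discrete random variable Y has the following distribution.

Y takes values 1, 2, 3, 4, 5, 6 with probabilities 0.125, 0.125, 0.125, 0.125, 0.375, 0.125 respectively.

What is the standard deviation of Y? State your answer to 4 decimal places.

E[Y] = (1)(0.125) + (2)(0.125) + (3)(0.125) + (4)(0.125) + (5)(0.375) + (6)(0.125) = 3.875
E[Y²] = (1)²(0.125) + (2)²(0.125) + (3)²(0.125) + (4)²(0.125) + (5)²(0.375) + (6)²(0.125) = 17.625
Var(Y) = E[Y²] − (E[Y])² = 17.625 − (3.875)² = 2.609375
SD(Y) = √2.609375 ≈ 1.6154

1.6154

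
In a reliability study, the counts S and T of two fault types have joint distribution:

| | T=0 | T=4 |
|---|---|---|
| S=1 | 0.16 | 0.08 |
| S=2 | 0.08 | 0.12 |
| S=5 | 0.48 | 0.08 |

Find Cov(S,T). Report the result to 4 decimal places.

E[S] = 3.44,  E[T] = 1.12
E[ST] = 2.88
Cov(S,T) = E[ST] − E[S]E[T] = 2.88 − (3.44)(1.12) = -0.9728

-0.9728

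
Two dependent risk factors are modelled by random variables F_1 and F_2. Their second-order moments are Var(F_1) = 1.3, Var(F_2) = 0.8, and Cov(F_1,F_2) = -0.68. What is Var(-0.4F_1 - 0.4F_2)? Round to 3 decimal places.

0.118

Var(-0.4F_1 - 0.4F_2) = (-0.4)²·Var(F_1) + (-0.4)²·Var(F_2) + 2·(-0.4)·(-0.4)·Cov(F_1,F_2)
= 0.16·1.3 + 0.16·0.8 + 0.32·-0.68 = 0.1184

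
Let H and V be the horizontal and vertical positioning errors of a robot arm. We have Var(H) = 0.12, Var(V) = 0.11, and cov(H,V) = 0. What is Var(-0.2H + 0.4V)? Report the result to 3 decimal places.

0.022

Var(-0.2H + 0.4V) = (-0.2)²·Var(H) + (0.4)²·Var(V) + 2·(-0.2)·(0.4)·cov(H,V)
= 0.04·0.12 + 0.16·0.11 + -0.16·0 = 0.0224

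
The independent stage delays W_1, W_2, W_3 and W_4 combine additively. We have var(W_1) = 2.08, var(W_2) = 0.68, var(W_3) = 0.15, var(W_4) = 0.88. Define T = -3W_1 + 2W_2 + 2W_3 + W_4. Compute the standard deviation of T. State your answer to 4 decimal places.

By independence, var(T) = (-3)²var(W_1) + (2)²var(W_2) + (2)²var(W_3) + (1)²var(W_4)
= (-3)²·2.08 + (2)²·0.68 + (2)²·0.15 + (1)²·0.88 = 22.92
σ(T) = √22.92 ≈ 4.7875

4.7875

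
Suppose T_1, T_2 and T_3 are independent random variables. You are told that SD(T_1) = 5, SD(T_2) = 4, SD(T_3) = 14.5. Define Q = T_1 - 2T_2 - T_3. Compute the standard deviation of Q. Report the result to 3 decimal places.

Var(T_1) = 25, Var(T_2) = 16, Var(T_3) = 210.25
By independence, Var(Q) = (1)²Var(T_1) + (-2)²Var(T_2) + (-1)²Var(T_3)
= (1)²·25 + (-2)²·16 + (-1)²·210.25 = 299.25
SD(Q) = √299.25 ≈ 17.299

17.299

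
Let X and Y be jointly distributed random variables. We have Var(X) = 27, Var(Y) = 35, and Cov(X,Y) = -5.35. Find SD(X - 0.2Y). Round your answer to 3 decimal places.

5.526

Var(X - 0.2Y) = (1)²·Var(X) + (-0.2)²·Var(Y) + 2·(1)·(-0.2)·Cov(X,Y)
= 1·27 + 0.04·35 + -0.4·-5.35 = 30.54
SD(X - 0.2Y) = √30.54 ≈ 5.526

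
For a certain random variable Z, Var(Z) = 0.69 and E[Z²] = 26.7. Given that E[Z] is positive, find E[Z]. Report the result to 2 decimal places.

(E[Z])² = E[Z²] − Var(Z) = 26.7 − 0.69 = 26.01
E[Z] = √26.01 = 5.1

5.10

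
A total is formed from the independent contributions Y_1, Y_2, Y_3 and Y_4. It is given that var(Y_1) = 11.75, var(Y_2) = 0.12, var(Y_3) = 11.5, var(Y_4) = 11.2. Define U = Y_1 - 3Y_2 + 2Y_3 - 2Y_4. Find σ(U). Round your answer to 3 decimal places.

By independence, var(U) = (1)²var(Y_1) + (-3)²var(Y_2) + (2)²var(Y_3) + (-2)²var(Y_4)
= (1)²·11.75 + (-3)²·0.12 + (2)²·11.5 + (-2)²·11.2 = 103.63
σ(U) = √103.63 ≈ 10.180

10.180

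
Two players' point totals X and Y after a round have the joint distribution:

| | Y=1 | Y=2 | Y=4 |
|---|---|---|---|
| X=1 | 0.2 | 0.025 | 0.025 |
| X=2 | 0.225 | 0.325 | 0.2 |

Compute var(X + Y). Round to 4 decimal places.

E[X] = 1.75,  E[Y] = 2.025,  E[XY] = 3.7
var(X) = 3.25 − (1.75)² = 0.1875;  var(Y) = 5.425 − (2.025)² = 1.324375
Cov(X,Y) = 3.7 − (1.75)(2.025) = 0.15625
var(X + Y) = (1)²·0.1875 + (1)²·1.324375 + 2·(1)·(1)·0.15625 = 1.824375

1.8244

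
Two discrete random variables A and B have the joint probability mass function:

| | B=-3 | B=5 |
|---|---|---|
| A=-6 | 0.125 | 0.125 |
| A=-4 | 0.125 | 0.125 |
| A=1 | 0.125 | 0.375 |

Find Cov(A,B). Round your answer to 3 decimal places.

3.000

E[A] = -2,  E[B] = 2
E[AB] = -1
Cov(A,B) = E[AB] − E[A]E[B] = -1 − (-2)(2) = 3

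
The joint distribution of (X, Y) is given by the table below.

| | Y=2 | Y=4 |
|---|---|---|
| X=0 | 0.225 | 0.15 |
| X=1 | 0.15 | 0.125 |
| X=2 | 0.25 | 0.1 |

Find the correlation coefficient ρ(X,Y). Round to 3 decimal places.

-0.099

E[X] = 0.975,  E[Y] = 2.75
E[XY] = 2.6
Cov(X,Y) = E[XY] − E[X]E[Y] = 2.6 − (0.975)(2.75) = -0.08125
var(X) = 0.724375,  var(Y) = 0.9375
ρ = -0.08125 / √(0.724375·0.9375) ≈ -0.099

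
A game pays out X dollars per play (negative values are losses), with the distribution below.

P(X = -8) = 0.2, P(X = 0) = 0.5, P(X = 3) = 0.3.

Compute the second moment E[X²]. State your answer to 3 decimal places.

E[X²] = (-8)²(0.2) + (0)²(0.5) + (3)²(0.3) = 15.5

15.500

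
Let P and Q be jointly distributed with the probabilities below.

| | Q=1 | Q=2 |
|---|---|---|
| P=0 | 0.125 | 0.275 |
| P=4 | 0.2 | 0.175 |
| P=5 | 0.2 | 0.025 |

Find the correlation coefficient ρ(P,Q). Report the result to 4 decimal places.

E[P] = 2.625,  E[Q] = 1.475
E[PQ] = 3.45
Cov(P,Q) = E[PQ] − E[P]E[Q] = 3.45 − (2.625)(1.475) = -0.421875
V(P) = 4.734375,  V(Q) = 0.249375
ρ = -0.421875 / √(4.734375·0.249375) ≈ -0.3883

-0.3883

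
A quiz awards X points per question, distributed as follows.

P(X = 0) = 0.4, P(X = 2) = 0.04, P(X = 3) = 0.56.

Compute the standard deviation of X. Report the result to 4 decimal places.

1.4500

E[X] = (0)(0.4) + (2)(0.04) + (3)(0.56) = 1.76
E[X²] = (0)²(0.4) + (2)²(0.04) + (3)²(0.56) = 5.2
var(X) = E[X²] − (E[X])² = 5.2 − (1.76)² = 2.1024
SD(X) = √2.1024 ≈ 1.4500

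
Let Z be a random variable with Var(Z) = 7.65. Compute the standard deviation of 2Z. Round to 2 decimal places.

5.53

Var(2Z) = (2)²·7.65 = 30.6
SD(2Z) = √30.6 ≈ 5.53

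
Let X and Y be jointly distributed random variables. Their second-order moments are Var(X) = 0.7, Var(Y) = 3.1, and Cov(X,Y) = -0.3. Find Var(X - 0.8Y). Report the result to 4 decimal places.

Var(X - 0.8Y) = (1)²·Var(X) + (-0.8)²·Var(Y) + 2·(1)·(-0.8)·Cov(X,Y)
= 1·0.7 + 0.64·3.1 + -1.6·-0.3 = 3.164

3.1640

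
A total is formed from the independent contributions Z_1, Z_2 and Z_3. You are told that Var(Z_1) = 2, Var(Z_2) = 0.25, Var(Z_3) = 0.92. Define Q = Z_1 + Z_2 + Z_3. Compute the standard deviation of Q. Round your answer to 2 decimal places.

1.78

By independence, Var(Q) = (1)²Var(Z_1) + (1)²Var(Z_2) + (1)²Var(Z_3)
= (1)²·2 + (1)²·0.25 + (1)²·0.92 = 3.17
SD(Q) = √3.17 ≈ 1.78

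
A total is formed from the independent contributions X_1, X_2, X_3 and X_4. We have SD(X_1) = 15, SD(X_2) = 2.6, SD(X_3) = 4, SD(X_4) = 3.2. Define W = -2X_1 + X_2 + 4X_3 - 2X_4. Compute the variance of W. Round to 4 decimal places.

var(X_1) = 225, var(X_2) = 6.76, var(X_3) = 16, var(X_4) = 10.24
By independence, var(W) = (-2)²var(X_1) + (1)²var(X_2) + (4)²var(X_3) + (-2)²var(X_4)
= (-2)²·225 + (1)²·6.76 + (4)²·16 + (-2)²·10.24 = 1203.72

1203.7200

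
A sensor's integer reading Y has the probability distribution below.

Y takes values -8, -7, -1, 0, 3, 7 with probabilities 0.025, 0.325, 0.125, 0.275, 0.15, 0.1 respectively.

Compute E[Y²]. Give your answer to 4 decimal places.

E[Y²] = (-8)²(0.025) + (-7)²(0.325) + (-1)²(0.125) + (0)²(0.275) + (3)²(0.15) + (7)²(0.1) = 23.9

23.9000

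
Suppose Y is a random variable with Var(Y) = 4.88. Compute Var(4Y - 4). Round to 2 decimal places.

78.08

Var(4Y - 4) = (4)²·Var(Y) = 16·4.88 = 78.08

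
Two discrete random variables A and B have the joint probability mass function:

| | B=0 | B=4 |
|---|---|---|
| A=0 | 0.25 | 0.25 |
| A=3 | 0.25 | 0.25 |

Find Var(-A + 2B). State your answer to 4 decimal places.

E[A] = 1.5,  E[B] = 2,  E[AB] = 3
Var(A) = 4.5 − (1.5)² = 2.25;  Var(B) = 8 − (2)² = 4
cov(A,B) = 3 − (1.5)(2) = 0
Var(-A + 2B) = (-1)²·2.25 + (2)²·4 + 2·(-1)·(2)·0 = 18.25

18.2500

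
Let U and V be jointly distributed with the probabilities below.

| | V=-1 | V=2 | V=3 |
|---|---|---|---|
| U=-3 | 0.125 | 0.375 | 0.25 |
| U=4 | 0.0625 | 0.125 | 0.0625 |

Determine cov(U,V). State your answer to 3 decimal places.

-0.438

E[U] = -1.25,  E[V] = 1.75
E[UV] = -2.625
cov(U,V) = E[UV] − E[U]E[V] = -2.625 − (-1.25)(1.75) = -0.4375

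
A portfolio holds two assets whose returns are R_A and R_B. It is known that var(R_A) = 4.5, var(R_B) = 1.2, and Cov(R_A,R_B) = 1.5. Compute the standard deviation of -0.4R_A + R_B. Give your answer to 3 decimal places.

0.849

var(-0.4R_A + R_B) = (-0.4)²·var(R_A) + (1)²·var(R_B) + 2·(-0.4)·(1)·Cov(R_A,R_B)
= 0.16·4.5 + 1·1.2 + -0.8·1.5 = 0.72
SD(-0.4R_A + R_B) = √0.72 ≈ 0.849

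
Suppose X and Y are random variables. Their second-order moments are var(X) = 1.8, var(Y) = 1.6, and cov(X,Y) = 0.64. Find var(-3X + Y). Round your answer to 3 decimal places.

13.960

var(-3X + Y) = (-3)²·var(X) + (1)²·var(Y) + 2·(-3)·(1)·cov(X,Y)
= 9·1.8 + 1·1.6 + -6·0.64 = 13.96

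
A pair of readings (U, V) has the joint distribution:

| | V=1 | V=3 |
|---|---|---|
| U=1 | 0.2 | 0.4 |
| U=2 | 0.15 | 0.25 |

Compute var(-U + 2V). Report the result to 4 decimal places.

3.9600

E[U] = 1.4,  E[V] = 2.3,  E[UV] = 3.2
var(U) = 2.2 − (1.4)² = 0.24;  var(V) = 6.2 − (2.3)² = 0.91
Cov(U,V) = 3.2 − (1.4)(2.3) = -0.02
var(-U + 2V) = (-1)²·0.24 + (2)²·0.91 + 2·(-1)·(2)·-0.02 = 3.96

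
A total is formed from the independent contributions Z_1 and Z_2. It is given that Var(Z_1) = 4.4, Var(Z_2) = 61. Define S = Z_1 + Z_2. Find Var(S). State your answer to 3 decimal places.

By independence, Var(S) = (1)²Var(Z_1) + (1)²Var(Z_2)
= (1)²·4.4 + (1)²·61 = 65.4

65.400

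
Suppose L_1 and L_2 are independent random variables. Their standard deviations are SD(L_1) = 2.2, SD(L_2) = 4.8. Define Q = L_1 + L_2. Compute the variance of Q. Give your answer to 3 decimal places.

V(L_1) = 4.84, V(L_2) = 23.04
By independence, V(Q) = (1)²V(L_1) + (1)²V(L_2)
= (1)²·4.84 + (1)²·23.04 = 27.88

27.880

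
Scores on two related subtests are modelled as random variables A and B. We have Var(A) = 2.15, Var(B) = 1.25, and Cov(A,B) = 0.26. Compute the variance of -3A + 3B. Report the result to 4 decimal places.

25.9200

Var(-3A + 3B) = (-3)²·Var(A) + (3)²·Var(B) + 2·(-3)·(3)·Cov(A,B)
= 9·2.15 + 9·1.25 + -18·0.26 = 25.92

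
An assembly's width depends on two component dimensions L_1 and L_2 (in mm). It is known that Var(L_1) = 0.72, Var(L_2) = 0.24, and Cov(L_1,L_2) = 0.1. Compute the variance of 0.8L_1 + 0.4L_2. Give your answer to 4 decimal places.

Var(0.8L_1 + 0.4L_2) = (0.8)²·Var(L_1) + (0.4)²·Var(L_2) + 2·(0.8)·(0.4)·Cov(L_1,L_2)
= 0.64·0.72 + 0.16·0.24 + 0.64·0.1 = 0.5632

0.5632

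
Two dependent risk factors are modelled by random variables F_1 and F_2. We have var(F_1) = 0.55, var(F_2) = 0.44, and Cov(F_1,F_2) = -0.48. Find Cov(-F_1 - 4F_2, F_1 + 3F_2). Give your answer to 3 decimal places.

-2.470

Cov(-F_1 - 4F_2, F_1 + 3F_2) = (-1)(1)var(F_1) + (-4)(3)var(F_2) + [(-1)(3) + (-4)(1)]Cov(F_1,F_2)
= -1·0.55 + -12·0.44 + -7·-0.48 = -2.47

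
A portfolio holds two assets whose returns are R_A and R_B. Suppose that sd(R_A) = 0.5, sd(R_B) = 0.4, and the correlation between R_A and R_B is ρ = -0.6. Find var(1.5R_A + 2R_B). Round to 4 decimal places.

var(R_A) = (0.5)² = 0.25;  var(R_B) = (0.4)² = 0.16
Cov(R_A,R_B) = ρ·sd(R_A)·sd(R_B) = -0.6·0.5·0.4 = -0.12
var(1.5R_A + 2R_B) = (1.5)²·var(R_A) + (2)²·var(R_B) + 2·(1.5)·(2)·Cov(R_A,R_B)
= 2.25·0.25 + 4·0.16 + 6·-0.12 = 0.4825

0.4825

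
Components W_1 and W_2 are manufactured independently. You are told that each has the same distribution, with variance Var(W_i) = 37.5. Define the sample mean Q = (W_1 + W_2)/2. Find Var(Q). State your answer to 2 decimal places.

By independence, Var(Q) = (0.5)²Var(W_1) + (0.5)²Var(W_2)
= (0.5)²·37.5 + (0.5)²·37.5 = 18.75

18.75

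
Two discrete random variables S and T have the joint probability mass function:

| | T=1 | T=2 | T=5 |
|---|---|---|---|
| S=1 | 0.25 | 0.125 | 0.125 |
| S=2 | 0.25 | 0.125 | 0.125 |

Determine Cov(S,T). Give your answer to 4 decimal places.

E[S] = 1.5,  E[T] = 2.25
E[ST] = 3.375
Cov(S,T) = E[ST] − E[S]E[T] = 3.375 − (1.5)(2.25) = 0

0.0000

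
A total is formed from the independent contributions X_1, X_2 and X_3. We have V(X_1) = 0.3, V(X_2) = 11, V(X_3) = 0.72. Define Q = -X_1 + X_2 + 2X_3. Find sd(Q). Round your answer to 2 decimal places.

By independence, V(Q) = (-1)²V(X_1) + (1)²V(X_2) + (2)²V(X_3)
= (-1)²·0.3 + (1)²·11 + (2)²·0.72 = 14.18
sd(Q) = √14.18 ≈ 3.77

3.77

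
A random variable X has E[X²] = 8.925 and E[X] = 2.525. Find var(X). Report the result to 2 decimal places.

var(X) = 8.925 − (2.525)² = 2.549375

2.55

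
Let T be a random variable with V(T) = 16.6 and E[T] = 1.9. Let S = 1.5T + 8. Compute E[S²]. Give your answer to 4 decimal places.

155.0725

E[1.5T + 8] = 1.5·1.9 + 8 = 10.85
V(1.5T + 8) = (1.5)²·16.6 = 37.35
E[S²] = V(S) + (E[S])² = 37.35 + (10.85)² = 155.0725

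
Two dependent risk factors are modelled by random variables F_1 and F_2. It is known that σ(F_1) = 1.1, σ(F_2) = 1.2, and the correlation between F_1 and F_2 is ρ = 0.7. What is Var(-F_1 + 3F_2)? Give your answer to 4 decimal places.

8.6260

Var(F_1) = (1.1)² = 1.21;  Var(F_2) = (1.2)² = 1.44
Cov(F_1,F_2) = ρ·σ(F_1)·σ(F_2) = 0.7·1.1·1.2 = 0.924
Var(-F_1 + 3F_2) = (-1)²·Var(F_1) + (3)²·Var(F_2) + 2·(-1)·(3)·Cov(F_1,F_2)
= 1·1.21 + 9·1.44 + -6·0.924 = 8.626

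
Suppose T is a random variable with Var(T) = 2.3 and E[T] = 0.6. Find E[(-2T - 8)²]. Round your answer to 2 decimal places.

93.84

E[-2T - 8] = -2·0.6 − 8 = -9.2
Var(-2T - 8) = (-2)²·2.3 = 9.2
E[(-2T - 8)²] = Var((-2T - 8)) + (E[(-2T - 8)])² = 9.2 + (-9.2)² = 93.84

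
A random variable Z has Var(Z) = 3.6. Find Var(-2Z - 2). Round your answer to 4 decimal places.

14.4000

Var(-2Z - 2) = (-2)²·Var(Z) = 4·3.6 = 14.4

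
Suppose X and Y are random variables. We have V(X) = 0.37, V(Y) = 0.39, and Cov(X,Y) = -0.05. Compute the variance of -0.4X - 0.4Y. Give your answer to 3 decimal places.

0.106

V(-0.4X - 0.4Y) = (-0.4)²·V(X) + (-0.4)²·V(Y) + 2·(-0.4)·(-0.4)·Cov(X,Y)
= 0.16·0.37 + 0.16·0.39 + 0.32·-0.05 = 0.1056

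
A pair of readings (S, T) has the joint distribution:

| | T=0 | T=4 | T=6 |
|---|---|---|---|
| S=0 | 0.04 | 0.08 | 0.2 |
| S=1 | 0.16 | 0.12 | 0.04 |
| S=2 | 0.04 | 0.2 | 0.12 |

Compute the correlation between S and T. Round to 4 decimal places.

E[S] = 1.04,  E[T] = 3.76
E[ST] = 3.76
Cov(S,T) = E[ST] − E[S]E[T] = 3.76 − (1.04)(3.76) = -0.1504
V(S) = 0.6784,  V(T) = 5.2224
ρ = -0.1504 / √(0.6784·5.2224) ≈ -0.0799

-0.0799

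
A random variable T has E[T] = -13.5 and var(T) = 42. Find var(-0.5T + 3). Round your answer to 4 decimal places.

var(-0.5T + 3) = (-0.5)²·var(T) = 0.25·42 = 10.5

10.5000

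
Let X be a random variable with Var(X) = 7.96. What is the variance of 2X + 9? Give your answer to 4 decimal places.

Var(2X + 9) = (2)²·Var(X) = 4·7.96 = 31.84

31.8400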